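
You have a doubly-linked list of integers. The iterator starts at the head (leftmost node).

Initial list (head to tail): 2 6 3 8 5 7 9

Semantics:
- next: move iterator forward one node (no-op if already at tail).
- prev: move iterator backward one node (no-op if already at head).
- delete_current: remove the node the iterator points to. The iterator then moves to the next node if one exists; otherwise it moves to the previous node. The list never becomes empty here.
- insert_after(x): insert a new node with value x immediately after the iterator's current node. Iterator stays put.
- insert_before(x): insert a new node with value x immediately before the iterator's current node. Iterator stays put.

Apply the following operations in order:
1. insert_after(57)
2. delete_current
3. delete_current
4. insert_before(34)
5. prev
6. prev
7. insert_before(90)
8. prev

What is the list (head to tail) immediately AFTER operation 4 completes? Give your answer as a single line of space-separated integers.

Answer: 34 6 3 8 5 7 9

Derivation:
After 1 (insert_after(57)): list=[2, 57, 6, 3, 8, 5, 7, 9] cursor@2
After 2 (delete_current): list=[57, 6, 3, 8, 5, 7, 9] cursor@57
After 3 (delete_current): list=[6, 3, 8, 5, 7, 9] cursor@6
After 4 (insert_before(34)): list=[34, 6, 3, 8, 5, 7, 9] cursor@6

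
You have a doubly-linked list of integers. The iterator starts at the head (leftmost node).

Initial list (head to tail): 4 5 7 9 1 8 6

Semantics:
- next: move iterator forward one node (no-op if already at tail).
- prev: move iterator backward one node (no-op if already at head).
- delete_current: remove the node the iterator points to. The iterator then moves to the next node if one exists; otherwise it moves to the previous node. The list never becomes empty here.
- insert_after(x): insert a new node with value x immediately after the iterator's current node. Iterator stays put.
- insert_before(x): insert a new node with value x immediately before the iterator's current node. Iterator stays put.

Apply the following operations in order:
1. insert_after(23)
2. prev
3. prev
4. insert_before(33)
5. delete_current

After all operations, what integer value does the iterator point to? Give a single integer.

Answer: 23

Derivation:
After 1 (insert_after(23)): list=[4, 23, 5, 7, 9, 1, 8, 6] cursor@4
After 2 (prev): list=[4, 23, 5, 7, 9, 1, 8, 6] cursor@4
After 3 (prev): list=[4, 23, 5, 7, 9, 1, 8, 6] cursor@4
After 4 (insert_before(33)): list=[33, 4, 23, 5, 7, 9, 1, 8, 6] cursor@4
After 5 (delete_current): list=[33, 23, 5, 7, 9, 1, 8, 6] cursor@23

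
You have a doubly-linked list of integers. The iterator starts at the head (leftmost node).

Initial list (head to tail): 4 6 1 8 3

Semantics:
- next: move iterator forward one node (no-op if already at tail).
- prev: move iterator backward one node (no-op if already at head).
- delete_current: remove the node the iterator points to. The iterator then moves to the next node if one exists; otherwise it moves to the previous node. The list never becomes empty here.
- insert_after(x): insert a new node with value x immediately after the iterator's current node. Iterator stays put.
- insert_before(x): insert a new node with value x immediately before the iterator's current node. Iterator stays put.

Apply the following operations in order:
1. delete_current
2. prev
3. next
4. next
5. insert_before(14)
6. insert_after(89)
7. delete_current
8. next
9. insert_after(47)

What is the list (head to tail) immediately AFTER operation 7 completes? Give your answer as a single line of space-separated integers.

After 1 (delete_current): list=[6, 1, 8, 3] cursor@6
After 2 (prev): list=[6, 1, 8, 3] cursor@6
After 3 (next): list=[6, 1, 8, 3] cursor@1
After 4 (next): list=[6, 1, 8, 3] cursor@8
After 5 (insert_before(14)): list=[6, 1, 14, 8, 3] cursor@8
After 6 (insert_after(89)): list=[6, 1, 14, 8, 89, 3] cursor@8
After 7 (delete_current): list=[6, 1, 14, 89, 3] cursor@89

Answer: 6 1 14 89 3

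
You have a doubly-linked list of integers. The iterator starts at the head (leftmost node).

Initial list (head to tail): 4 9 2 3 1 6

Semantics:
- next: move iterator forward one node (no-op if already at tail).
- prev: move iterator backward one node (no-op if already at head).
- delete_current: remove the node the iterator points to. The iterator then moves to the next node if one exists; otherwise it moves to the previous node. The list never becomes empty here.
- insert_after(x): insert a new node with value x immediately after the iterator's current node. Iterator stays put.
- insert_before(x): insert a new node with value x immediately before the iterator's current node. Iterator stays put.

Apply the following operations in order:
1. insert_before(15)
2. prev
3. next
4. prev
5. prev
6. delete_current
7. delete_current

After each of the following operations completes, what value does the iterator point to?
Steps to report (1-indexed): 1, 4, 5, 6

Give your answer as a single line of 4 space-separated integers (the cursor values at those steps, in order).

After 1 (insert_before(15)): list=[15, 4, 9, 2, 3, 1, 6] cursor@4
After 2 (prev): list=[15, 4, 9, 2, 3, 1, 6] cursor@15
After 3 (next): list=[15, 4, 9, 2, 3, 1, 6] cursor@4
After 4 (prev): list=[15, 4, 9, 2, 3, 1, 6] cursor@15
After 5 (prev): list=[15, 4, 9, 2, 3, 1, 6] cursor@15
After 6 (delete_current): list=[4, 9, 2, 3, 1, 6] cursor@4
After 7 (delete_current): list=[9, 2, 3, 1, 6] cursor@9

Answer: 4 15 15 4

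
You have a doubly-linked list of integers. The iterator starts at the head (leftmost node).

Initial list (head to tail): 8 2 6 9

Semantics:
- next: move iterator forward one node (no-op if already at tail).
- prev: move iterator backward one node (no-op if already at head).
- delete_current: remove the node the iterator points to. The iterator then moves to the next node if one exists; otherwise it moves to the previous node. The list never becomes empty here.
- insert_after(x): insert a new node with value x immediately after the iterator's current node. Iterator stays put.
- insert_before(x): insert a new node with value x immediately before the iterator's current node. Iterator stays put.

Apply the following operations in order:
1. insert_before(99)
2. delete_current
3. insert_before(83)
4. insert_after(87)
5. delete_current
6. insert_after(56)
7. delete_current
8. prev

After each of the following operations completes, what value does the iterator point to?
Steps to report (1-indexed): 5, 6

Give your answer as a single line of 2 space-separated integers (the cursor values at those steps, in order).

After 1 (insert_before(99)): list=[99, 8, 2, 6, 9] cursor@8
After 2 (delete_current): list=[99, 2, 6, 9] cursor@2
After 3 (insert_before(83)): list=[99, 83, 2, 6, 9] cursor@2
After 4 (insert_after(87)): list=[99, 83, 2, 87, 6, 9] cursor@2
After 5 (delete_current): list=[99, 83, 87, 6, 9] cursor@87
After 6 (insert_after(56)): list=[99, 83, 87, 56, 6, 9] cursor@87
After 7 (delete_current): list=[99, 83, 56, 6, 9] cursor@56
After 8 (prev): list=[99, 83, 56, 6, 9] cursor@83

Answer: 87 87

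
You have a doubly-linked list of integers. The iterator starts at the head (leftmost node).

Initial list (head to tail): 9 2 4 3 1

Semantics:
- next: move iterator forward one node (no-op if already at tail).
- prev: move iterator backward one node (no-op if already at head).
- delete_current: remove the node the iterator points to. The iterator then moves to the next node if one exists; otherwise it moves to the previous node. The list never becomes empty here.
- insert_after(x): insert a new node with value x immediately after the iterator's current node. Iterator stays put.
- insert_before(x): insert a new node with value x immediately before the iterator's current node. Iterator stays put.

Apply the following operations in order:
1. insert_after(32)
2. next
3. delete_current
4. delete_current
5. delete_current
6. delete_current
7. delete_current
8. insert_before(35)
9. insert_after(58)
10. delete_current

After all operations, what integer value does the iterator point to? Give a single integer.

Answer: 58

Derivation:
After 1 (insert_after(32)): list=[9, 32, 2, 4, 3, 1] cursor@9
After 2 (next): list=[9, 32, 2, 4, 3, 1] cursor@32
After 3 (delete_current): list=[9, 2, 4, 3, 1] cursor@2
After 4 (delete_current): list=[9, 4, 3, 1] cursor@4
After 5 (delete_current): list=[9, 3, 1] cursor@3
After 6 (delete_current): list=[9, 1] cursor@1
After 7 (delete_current): list=[9] cursor@9
After 8 (insert_before(35)): list=[35, 9] cursor@9
After 9 (insert_after(58)): list=[35, 9, 58] cursor@9
After 10 (delete_current): list=[35, 58] cursor@58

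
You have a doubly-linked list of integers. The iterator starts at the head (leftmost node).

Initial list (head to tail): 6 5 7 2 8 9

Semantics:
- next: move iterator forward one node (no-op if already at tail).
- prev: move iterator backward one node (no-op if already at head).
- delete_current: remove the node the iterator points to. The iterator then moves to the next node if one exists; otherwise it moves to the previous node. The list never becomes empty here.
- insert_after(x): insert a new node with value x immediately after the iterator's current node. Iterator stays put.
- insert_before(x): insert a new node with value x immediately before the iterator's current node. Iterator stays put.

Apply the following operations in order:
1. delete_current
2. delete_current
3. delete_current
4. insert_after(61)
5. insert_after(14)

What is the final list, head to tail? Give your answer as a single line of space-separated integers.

After 1 (delete_current): list=[5, 7, 2, 8, 9] cursor@5
After 2 (delete_current): list=[7, 2, 8, 9] cursor@7
After 3 (delete_current): list=[2, 8, 9] cursor@2
After 4 (insert_after(61)): list=[2, 61, 8, 9] cursor@2
After 5 (insert_after(14)): list=[2, 14, 61, 8, 9] cursor@2

Answer: 2 14 61 8 9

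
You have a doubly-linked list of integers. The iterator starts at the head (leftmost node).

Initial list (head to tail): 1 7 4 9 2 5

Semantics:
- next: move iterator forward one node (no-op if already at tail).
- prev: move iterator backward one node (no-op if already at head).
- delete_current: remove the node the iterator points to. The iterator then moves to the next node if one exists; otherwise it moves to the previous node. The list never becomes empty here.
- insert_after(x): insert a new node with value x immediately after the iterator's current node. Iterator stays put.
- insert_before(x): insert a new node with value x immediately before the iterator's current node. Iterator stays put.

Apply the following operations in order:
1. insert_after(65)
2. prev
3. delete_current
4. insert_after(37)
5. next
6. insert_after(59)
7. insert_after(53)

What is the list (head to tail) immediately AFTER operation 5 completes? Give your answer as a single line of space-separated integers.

After 1 (insert_after(65)): list=[1, 65, 7, 4, 9, 2, 5] cursor@1
After 2 (prev): list=[1, 65, 7, 4, 9, 2, 5] cursor@1
After 3 (delete_current): list=[65, 7, 4, 9, 2, 5] cursor@65
After 4 (insert_after(37)): list=[65, 37, 7, 4, 9, 2, 5] cursor@65
After 5 (next): list=[65, 37, 7, 4, 9, 2, 5] cursor@37

Answer: 65 37 7 4 9 2 5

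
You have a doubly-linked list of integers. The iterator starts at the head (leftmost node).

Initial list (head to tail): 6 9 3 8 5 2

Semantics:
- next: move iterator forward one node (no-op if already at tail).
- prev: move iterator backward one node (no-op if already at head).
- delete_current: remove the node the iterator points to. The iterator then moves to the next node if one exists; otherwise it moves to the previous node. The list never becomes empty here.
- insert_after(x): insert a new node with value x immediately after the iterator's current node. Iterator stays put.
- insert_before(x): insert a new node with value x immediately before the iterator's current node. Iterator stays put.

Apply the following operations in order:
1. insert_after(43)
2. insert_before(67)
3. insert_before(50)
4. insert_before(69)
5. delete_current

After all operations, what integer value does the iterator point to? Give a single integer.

Answer: 43

Derivation:
After 1 (insert_after(43)): list=[6, 43, 9, 3, 8, 5, 2] cursor@6
After 2 (insert_before(67)): list=[67, 6, 43, 9, 3, 8, 5, 2] cursor@6
After 3 (insert_before(50)): list=[67, 50, 6, 43, 9, 3, 8, 5, 2] cursor@6
After 4 (insert_before(69)): list=[67, 50, 69, 6, 43, 9, 3, 8, 5, 2] cursor@6
After 5 (delete_current): list=[67, 50, 69, 43, 9, 3, 8, 5, 2] cursor@43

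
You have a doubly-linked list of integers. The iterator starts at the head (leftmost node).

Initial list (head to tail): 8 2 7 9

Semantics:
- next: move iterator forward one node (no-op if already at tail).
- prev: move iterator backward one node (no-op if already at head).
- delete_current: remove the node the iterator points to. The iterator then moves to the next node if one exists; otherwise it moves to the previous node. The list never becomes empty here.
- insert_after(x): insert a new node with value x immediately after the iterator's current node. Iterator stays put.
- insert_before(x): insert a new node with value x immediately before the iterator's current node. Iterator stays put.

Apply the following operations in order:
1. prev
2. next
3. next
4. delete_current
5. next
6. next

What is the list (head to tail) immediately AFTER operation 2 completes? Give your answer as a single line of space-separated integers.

Answer: 8 2 7 9

Derivation:
After 1 (prev): list=[8, 2, 7, 9] cursor@8
After 2 (next): list=[8, 2, 7, 9] cursor@2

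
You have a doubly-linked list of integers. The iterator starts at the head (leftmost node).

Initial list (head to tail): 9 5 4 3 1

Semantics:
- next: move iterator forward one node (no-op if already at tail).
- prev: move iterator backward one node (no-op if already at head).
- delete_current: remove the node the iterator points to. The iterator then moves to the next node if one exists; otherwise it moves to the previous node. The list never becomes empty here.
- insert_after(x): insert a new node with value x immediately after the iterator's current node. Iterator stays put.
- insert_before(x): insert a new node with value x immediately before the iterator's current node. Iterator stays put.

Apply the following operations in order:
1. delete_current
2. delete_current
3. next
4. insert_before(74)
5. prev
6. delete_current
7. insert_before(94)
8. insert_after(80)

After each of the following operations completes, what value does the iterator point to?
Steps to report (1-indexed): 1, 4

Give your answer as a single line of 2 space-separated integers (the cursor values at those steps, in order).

Answer: 5 3

Derivation:
After 1 (delete_current): list=[5, 4, 3, 1] cursor@5
After 2 (delete_current): list=[4, 3, 1] cursor@4
After 3 (next): list=[4, 3, 1] cursor@3
After 4 (insert_before(74)): list=[4, 74, 3, 1] cursor@3
After 5 (prev): list=[4, 74, 3, 1] cursor@74
After 6 (delete_current): list=[4, 3, 1] cursor@3
After 7 (insert_before(94)): list=[4, 94, 3, 1] cursor@3
After 8 (insert_after(80)): list=[4, 94, 3, 80, 1] cursor@3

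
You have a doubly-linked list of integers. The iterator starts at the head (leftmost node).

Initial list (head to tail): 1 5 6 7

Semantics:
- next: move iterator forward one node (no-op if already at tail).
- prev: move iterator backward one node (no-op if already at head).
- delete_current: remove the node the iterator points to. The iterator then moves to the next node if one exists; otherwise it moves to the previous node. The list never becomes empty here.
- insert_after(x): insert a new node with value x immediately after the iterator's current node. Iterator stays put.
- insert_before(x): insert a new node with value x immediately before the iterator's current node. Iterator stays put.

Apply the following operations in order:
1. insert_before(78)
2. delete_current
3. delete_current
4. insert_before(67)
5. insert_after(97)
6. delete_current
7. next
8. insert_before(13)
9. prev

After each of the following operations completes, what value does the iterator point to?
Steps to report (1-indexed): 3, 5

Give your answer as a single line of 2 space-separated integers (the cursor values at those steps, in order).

Answer: 6 6

Derivation:
After 1 (insert_before(78)): list=[78, 1, 5, 6, 7] cursor@1
After 2 (delete_current): list=[78, 5, 6, 7] cursor@5
After 3 (delete_current): list=[78, 6, 7] cursor@6
After 4 (insert_before(67)): list=[78, 67, 6, 7] cursor@6
After 5 (insert_after(97)): list=[78, 67, 6, 97, 7] cursor@6
After 6 (delete_current): list=[78, 67, 97, 7] cursor@97
After 7 (next): list=[78, 67, 97, 7] cursor@7
After 8 (insert_before(13)): list=[78, 67, 97, 13, 7] cursor@7
After 9 (prev): list=[78, 67, 97, 13, 7] cursor@13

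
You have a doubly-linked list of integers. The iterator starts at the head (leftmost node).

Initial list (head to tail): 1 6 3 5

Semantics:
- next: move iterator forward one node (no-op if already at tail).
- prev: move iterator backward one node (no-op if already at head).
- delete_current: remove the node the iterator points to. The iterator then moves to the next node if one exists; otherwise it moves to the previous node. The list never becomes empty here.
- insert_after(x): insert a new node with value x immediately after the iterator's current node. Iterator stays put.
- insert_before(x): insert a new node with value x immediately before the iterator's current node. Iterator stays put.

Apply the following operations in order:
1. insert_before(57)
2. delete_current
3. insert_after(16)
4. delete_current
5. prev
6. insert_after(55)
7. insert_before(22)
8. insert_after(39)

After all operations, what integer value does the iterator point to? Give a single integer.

Answer: 57

Derivation:
After 1 (insert_before(57)): list=[57, 1, 6, 3, 5] cursor@1
After 2 (delete_current): list=[57, 6, 3, 5] cursor@6
After 3 (insert_after(16)): list=[57, 6, 16, 3, 5] cursor@6
After 4 (delete_current): list=[57, 16, 3, 5] cursor@16
After 5 (prev): list=[57, 16, 3, 5] cursor@57
After 6 (insert_after(55)): list=[57, 55, 16, 3, 5] cursor@57
After 7 (insert_before(22)): list=[22, 57, 55, 16, 3, 5] cursor@57
After 8 (insert_after(39)): list=[22, 57, 39, 55, 16, 3, 5] cursor@57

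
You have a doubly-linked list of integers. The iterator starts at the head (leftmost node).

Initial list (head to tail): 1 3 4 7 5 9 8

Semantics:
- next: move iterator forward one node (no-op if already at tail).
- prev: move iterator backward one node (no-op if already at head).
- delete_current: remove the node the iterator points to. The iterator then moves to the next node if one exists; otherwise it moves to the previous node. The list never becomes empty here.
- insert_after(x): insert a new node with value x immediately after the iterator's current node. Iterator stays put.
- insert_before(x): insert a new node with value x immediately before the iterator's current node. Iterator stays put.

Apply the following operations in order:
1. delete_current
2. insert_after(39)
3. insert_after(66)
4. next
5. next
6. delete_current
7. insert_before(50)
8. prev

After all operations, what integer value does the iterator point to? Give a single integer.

After 1 (delete_current): list=[3, 4, 7, 5, 9, 8] cursor@3
After 2 (insert_after(39)): list=[3, 39, 4, 7, 5, 9, 8] cursor@3
After 3 (insert_after(66)): list=[3, 66, 39, 4, 7, 5, 9, 8] cursor@3
After 4 (next): list=[3, 66, 39, 4, 7, 5, 9, 8] cursor@66
After 5 (next): list=[3, 66, 39, 4, 7, 5, 9, 8] cursor@39
After 6 (delete_current): list=[3, 66, 4, 7, 5, 9, 8] cursor@4
After 7 (insert_before(50)): list=[3, 66, 50, 4, 7, 5, 9, 8] cursor@4
After 8 (prev): list=[3, 66, 50, 4, 7, 5, 9, 8] cursor@50

Answer: 50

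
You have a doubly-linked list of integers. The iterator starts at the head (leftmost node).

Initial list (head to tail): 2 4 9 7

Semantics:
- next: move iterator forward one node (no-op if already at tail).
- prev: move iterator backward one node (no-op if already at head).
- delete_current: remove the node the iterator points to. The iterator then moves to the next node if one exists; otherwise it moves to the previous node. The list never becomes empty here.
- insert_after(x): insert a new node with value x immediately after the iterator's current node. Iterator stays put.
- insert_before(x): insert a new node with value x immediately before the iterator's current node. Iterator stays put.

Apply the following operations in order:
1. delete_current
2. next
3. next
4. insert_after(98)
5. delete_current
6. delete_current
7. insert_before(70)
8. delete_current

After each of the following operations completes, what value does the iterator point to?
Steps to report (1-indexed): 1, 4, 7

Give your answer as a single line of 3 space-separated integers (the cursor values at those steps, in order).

After 1 (delete_current): list=[4, 9, 7] cursor@4
After 2 (next): list=[4, 9, 7] cursor@9
After 3 (next): list=[4, 9, 7] cursor@7
After 4 (insert_after(98)): list=[4, 9, 7, 98] cursor@7
After 5 (delete_current): list=[4, 9, 98] cursor@98
After 6 (delete_current): list=[4, 9] cursor@9
After 7 (insert_before(70)): list=[4, 70, 9] cursor@9
After 8 (delete_current): list=[4, 70] cursor@70

Answer: 4 7 9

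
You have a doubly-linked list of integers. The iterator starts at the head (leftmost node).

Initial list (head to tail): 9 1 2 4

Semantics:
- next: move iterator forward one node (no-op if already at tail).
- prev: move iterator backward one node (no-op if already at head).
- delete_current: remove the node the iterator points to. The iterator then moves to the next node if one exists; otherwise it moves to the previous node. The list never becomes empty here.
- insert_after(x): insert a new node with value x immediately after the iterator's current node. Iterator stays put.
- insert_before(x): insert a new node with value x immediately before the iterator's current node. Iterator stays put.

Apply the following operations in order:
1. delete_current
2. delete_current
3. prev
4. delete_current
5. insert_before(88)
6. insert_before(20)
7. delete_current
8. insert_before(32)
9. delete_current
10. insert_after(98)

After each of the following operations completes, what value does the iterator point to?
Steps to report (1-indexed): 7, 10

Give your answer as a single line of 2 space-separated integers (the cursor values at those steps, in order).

Answer: 20 32

Derivation:
After 1 (delete_current): list=[1, 2, 4] cursor@1
After 2 (delete_current): list=[2, 4] cursor@2
After 3 (prev): list=[2, 4] cursor@2
After 4 (delete_current): list=[4] cursor@4
After 5 (insert_before(88)): list=[88, 4] cursor@4
After 6 (insert_before(20)): list=[88, 20, 4] cursor@4
After 7 (delete_current): list=[88, 20] cursor@20
After 8 (insert_before(32)): list=[88, 32, 20] cursor@20
After 9 (delete_current): list=[88, 32] cursor@32
After 10 (insert_after(98)): list=[88, 32, 98] cursor@32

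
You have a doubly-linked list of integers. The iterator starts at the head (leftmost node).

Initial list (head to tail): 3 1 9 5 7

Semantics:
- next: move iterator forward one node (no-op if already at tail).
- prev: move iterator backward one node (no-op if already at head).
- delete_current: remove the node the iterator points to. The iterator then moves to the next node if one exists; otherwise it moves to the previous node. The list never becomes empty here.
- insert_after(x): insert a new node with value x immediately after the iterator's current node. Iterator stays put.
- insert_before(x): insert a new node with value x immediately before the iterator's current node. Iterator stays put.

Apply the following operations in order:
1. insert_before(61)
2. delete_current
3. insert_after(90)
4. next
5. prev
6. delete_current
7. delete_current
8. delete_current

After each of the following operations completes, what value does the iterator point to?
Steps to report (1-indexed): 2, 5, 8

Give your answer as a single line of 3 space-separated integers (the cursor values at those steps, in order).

Answer: 1 1 5

Derivation:
After 1 (insert_before(61)): list=[61, 3, 1, 9, 5, 7] cursor@3
After 2 (delete_current): list=[61, 1, 9, 5, 7] cursor@1
After 3 (insert_after(90)): list=[61, 1, 90, 9, 5, 7] cursor@1
After 4 (next): list=[61, 1, 90, 9, 5, 7] cursor@90
After 5 (prev): list=[61, 1, 90, 9, 5, 7] cursor@1
After 6 (delete_current): list=[61, 90, 9, 5, 7] cursor@90
After 7 (delete_current): list=[61, 9, 5, 7] cursor@9
After 8 (delete_current): list=[61, 5, 7] cursor@5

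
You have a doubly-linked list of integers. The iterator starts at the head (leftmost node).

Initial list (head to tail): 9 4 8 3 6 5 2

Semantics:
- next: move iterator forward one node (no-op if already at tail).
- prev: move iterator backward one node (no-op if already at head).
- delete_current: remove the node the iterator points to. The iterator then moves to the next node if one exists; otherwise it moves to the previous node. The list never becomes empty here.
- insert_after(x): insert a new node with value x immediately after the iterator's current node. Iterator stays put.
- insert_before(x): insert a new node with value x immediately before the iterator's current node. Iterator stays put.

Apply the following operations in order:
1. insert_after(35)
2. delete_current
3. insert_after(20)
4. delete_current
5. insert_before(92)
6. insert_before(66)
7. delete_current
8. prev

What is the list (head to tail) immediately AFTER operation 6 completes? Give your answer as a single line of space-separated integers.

After 1 (insert_after(35)): list=[9, 35, 4, 8, 3, 6, 5, 2] cursor@9
After 2 (delete_current): list=[35, 4, 8, 3, 6, 5, 2] cursor@35
After 3 (insert_after(20)): list=[35, 20, 4, 8, 3, 6, 5, 2] cursor@35
After 4 (delete_current): list=[20, 4, 8, 3, 6, 5, 2] cursor@20
After 5 (insert_before(92)): list=[92, 20, 4, 8, 3, 6, 5, 2] cursor@20
After 6 (insert_before(66)): list=[92, 66, 20, 4, 8, 3, 6, 5, 2] cursor@20

Answer: 92 66 20 4 8 3 6 5 2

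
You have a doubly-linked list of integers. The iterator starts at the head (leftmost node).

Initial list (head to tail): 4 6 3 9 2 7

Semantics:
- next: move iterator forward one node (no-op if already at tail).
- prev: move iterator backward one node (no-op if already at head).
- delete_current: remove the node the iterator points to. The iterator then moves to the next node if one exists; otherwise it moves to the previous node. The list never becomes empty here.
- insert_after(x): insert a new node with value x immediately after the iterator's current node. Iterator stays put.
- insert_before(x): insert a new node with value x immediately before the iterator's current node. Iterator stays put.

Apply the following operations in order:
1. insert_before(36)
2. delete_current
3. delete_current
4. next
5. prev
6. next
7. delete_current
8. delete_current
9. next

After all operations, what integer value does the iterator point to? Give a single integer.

Answer: 7

Derivation:
After 1 (insert_before(36)): list=[36, 4, 6, 3, 9, 2, 7] cursor@4
After 2 (delete_current): list=[36, 6, 3, 9, 2, 7] cursor@6
After 3 (delete_current): list=[36, 3, 9, 2, 7] cursor@3
After 4 (next): list=[36, 3, 9, 2, 7] cursor@9
After 5 (prev): list=[36, 3, 9, 2, 7] cursor@3
After 6 (next): list=[36, 3, 9, 2, 7] cursor@9
After 7 (delete_current): list=[36, 3, 2, 7] cursor@2
After 8 (delete_current): list=[36, 3, 7] cursor@7
After 9 (next): list=[36, 3, 7] cursor@7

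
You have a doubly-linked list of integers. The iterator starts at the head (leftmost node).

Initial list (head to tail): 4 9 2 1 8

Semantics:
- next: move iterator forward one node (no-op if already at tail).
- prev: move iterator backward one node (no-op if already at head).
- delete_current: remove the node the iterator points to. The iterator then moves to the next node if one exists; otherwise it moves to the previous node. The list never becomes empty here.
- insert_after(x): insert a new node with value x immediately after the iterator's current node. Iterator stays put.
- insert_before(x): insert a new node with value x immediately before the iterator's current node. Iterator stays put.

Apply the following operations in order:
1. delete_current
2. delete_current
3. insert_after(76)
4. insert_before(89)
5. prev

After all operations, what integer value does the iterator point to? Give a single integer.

After 1 (delete_current): list=[9, 2, 1, 8] cursor@9
After 2 (delete_current): list=[2, 1, 8] cursor@2
After 3 (insert_after(76)): list=[2, 76, 1, 8] cursor@2
After 4 (insert_before(89)): list=[89, 2, 76, 1, 8] cursor@2
After 5 (prev): list=[89, 2, 76, 1, 8] cursor@89

Answer: 89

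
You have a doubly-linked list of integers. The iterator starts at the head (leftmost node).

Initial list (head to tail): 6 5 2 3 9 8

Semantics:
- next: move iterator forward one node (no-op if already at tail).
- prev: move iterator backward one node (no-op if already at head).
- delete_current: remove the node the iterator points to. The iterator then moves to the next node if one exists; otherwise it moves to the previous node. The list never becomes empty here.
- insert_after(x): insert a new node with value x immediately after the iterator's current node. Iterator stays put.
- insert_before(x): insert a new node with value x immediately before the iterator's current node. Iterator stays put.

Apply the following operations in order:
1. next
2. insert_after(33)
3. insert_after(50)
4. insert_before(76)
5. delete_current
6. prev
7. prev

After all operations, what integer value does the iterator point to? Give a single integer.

After 1 (next): list=[6, 5, 2, 3, 9, 8] cursor@5
After 2 (insert_after(33)): list=[6, 5, 33, 2, 3, 9, 8] cursor@5
After 3 (insert_after(50)): list=[6, 5, 50, 33, 2, 3, 9, 8] cursor@5
After 4 (insert_before(76)): list=[6, 76, 5, 50, 33, 2, 3, 9, 8] cursor@5
After 5 (delete_current): list=[6, 76, 50, 33, 2, 3, 9, 8] cursor@50
After 6 (prev): list=[6, 76, 50, 33, 2, 3, 9, 8] cursor@76
After 7 (prev): list=[6, 76, 50, 33, 2, 3, 9, 8] cursor@6

Answer: 6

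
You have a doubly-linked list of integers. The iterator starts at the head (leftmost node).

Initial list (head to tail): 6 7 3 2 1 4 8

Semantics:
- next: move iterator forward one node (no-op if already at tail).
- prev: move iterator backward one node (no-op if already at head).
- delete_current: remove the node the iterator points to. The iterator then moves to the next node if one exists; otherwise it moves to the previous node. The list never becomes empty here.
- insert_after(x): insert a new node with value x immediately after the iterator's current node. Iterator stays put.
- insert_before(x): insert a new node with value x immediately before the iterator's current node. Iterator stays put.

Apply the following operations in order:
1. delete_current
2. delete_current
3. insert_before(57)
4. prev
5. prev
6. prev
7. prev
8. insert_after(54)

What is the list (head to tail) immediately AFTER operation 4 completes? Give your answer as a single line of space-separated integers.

Answer: 57 3 2 1 4 8

Derivation:
After 1 (delete_current): list=[7, 3, 2, 1, 4, 8] cursor@7
After 2 (delete_current): list=[3, 2, 1, 4, 8] cursor@3
After 3 (insert_before(57)): list=[57, 3, 2, 1, 4, 8] cursor@3
After 4 (prev): list=[57, 3, 2, 1, 4, 8] cursor@57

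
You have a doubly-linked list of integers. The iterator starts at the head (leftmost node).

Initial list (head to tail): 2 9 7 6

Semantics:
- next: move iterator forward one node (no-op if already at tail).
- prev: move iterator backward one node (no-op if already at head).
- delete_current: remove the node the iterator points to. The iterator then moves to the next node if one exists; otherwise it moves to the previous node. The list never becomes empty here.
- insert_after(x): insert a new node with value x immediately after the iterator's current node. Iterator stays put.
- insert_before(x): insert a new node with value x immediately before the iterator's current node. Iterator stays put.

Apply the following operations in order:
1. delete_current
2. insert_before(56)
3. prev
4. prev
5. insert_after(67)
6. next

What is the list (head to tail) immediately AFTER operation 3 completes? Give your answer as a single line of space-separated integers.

After 1 (delete_current): list=[9, 7, 6] cursor@9
After 2 (insert_before(56)): list=[56, 9, 7, 6] cursor@9
After 3 (prev): list=[56, 9, 7, 6] cursor@56

Answer: 56 9 7 6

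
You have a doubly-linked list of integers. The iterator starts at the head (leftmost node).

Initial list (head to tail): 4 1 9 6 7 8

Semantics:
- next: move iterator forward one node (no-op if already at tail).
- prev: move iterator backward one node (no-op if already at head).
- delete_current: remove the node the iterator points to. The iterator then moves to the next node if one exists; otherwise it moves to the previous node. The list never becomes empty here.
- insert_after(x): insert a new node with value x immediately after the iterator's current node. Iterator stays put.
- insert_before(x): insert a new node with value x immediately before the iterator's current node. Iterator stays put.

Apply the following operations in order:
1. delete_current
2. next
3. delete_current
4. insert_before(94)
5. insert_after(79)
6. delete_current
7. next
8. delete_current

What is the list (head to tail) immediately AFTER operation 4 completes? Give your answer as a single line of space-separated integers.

Answer: 1 94 6 7 8

Derivation:
After 1 (delete_current): list=[1, 9, 6, 7, 8] cursor@1
After 2 (next): list=[1, 9, 6, 7, 8] cursor@9
After 3 (delete_current): list=[1, 6, 7, 8] cursor@6
After 4 (insert_before(94)): list=[1, 94, 6, 7, 8] cursor@6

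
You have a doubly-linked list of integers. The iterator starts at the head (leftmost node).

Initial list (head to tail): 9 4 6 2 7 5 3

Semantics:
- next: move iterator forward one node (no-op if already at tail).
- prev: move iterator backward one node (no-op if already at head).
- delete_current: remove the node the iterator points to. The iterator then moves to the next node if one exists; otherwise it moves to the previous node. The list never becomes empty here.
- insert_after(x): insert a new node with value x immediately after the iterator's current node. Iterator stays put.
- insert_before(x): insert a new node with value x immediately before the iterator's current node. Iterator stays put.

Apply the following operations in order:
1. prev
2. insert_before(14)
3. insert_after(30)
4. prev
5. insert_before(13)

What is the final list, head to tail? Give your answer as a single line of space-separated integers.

After 1 (prev): list=[9, 4, 6, 2, 7, 5, 3] cursor@9
After 2 (insert_before(14)): list=[14, 9, 4, 6, 2, 7, 5, 3] cursor@9
After 3 (insert_after(30)): list=[14, 9, 30, 4, 6, 2, 7, 5, 3] cursor@9
After 4 (prev): list=[14, 9, 30, 4, 6, 2, 7, 5, 3] cursor@14
After 5 (insert_before(13)): list=[13, 14, 9, 30, 4, 6, 2, 7, 5, 3] cursor@14

Answer: 13 14 9 30 4 6 2 7 5 3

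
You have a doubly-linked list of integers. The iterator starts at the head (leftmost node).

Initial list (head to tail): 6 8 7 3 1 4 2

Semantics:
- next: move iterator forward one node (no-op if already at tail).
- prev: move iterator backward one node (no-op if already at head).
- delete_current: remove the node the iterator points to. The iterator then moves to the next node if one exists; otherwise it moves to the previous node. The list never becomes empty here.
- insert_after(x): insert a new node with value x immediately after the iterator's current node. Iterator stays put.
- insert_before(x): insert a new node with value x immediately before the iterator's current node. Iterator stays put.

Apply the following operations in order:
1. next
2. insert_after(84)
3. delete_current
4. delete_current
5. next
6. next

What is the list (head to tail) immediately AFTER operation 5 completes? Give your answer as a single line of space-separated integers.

Answer: 6 7 3 1 4 2

Derivation:
After 1 (next): list=[6, 8, 7, 3, 1, 4, 2] cursor@8
After 2 (insert_after(84)): list=[6, 8, 84, 7, 3, 1, 4, 2] cursor@8
After 3 (delete_current): list=[6, 84, 7, 3, 1, 4, 2] cursor@84
After 4 (delete_current): list=[6, 7, 3, 1, 4, 2] cursor@7
After 5 (next): list=[6, 7, 3, 1, 4, 2] cursor@3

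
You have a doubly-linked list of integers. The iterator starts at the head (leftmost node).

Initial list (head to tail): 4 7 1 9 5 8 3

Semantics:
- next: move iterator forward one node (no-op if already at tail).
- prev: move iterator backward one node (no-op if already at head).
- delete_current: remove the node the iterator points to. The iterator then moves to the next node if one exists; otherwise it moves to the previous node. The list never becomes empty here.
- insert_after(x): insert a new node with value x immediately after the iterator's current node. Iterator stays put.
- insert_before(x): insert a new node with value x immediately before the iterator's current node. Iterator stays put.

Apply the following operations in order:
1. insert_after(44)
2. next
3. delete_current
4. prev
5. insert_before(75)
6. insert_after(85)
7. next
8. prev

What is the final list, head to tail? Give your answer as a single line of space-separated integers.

Answer: 75 4 85 7 1 9 5 8 3

Derivation:
After 1 (insert_after(44)): list=[4, 44, 7, 1, 9, 5, 8, 3] cursor@4
After 2 (next): list=[4, 44, 7, 1, 9, 5, 8, 3] cursor@44
After 3 (delete_current): list=[4, 7, 1, 9, 5, 8, 3] cursor@7
After 4 (prev): list=[4, 7, 1, 9, 5, 8, 3] cursor@4
After 5 (insert_before(75)): list=[75, 4, 7, 1, 9, 5, 8, 3] cursor@4
After 6 (insert_after(85)): list=[75, 4, 85, 7, 1, 9, 5, 8, 3] cursor@4
After 7 (next): list=[75, 4, 85, 7, 1, 9, 5, 8, 3] cursor@85
After 8 (prev): list=[75, 4, 85, 7, 1, 9, 5, 8, 3] cursor@4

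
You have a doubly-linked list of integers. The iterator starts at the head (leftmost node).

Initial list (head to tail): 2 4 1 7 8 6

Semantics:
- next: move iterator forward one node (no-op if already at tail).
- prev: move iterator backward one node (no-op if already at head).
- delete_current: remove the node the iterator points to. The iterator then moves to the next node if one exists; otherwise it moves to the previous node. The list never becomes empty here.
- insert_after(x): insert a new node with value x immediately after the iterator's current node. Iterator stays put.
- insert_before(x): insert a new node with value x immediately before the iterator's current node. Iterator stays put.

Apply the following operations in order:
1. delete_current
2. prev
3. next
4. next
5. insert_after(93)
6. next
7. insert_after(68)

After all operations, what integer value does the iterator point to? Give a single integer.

Answer: 93

Derivation:
After 1 (delete_current): list=[4, 1, 7, 8, 6] cursor@4
After 2 (prev): list=[4, 1, 7, 8, 6] cursor@4
After 3 (next): list=[4, 1, 7, 8, 6] cursor@1
After 4 (next): list=[4, 1, 7, 8, 6] cursor@7
After 5 (insert_after(93)): list=[4, 1, 7, 93, 8, 6] cursor@7
After 6 (next): list=[4, 1, 7, 93, 8, 6] cursor@93
After 7 (insert_after(68)): list=[4, 1, 7, 93, 68, 8, 6] cursor@93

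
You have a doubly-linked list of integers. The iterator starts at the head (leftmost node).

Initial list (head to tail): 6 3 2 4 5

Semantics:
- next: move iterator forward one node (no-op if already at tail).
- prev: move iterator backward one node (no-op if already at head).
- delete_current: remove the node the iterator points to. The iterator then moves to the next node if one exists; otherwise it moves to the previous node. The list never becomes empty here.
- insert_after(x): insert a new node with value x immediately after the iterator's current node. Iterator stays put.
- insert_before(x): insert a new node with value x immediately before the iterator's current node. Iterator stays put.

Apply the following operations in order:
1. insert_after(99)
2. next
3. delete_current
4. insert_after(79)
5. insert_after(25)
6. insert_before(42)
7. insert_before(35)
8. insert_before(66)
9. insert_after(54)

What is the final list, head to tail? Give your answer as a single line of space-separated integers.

After 1 (insert_after(99)): list=[6, 99, 3, 2, 4, 5] cursor@6
After 2 (next): list=[6, 99, 3, 2, 4, 5] cursor@99
After 3 (delete_current): list=[6, 3, 2, 4, 5] cursor@3
After 4 (insert_after(79)): list=[6, 3, 79, 2, 4, 5] cursor@3
After 5 (insert_after(25)): list=[6, 3, 25, 79, 2, 4, 5] cursor@3
After 6 (insert_before(42)): list=[6, 42, 3, 25, 79, 2, 4, 5] cursor@3
After 7 (insert_before(35)): list=[6, 42, 35, 3, 25, 79, 2, 4, 5] cursor@3
After 8 (insert_before(66)): list=[6, 42, 35, 66, 3, 25, 79, 2, 4, 5] cursor@3
After 9 (insert_after(54)): list=[6, 42, 35, 66, 3, 54, 25, 79, 2, 4, 5] cursor@3

Answer: 6 42 35 66 3 54 25 79 2 4 5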